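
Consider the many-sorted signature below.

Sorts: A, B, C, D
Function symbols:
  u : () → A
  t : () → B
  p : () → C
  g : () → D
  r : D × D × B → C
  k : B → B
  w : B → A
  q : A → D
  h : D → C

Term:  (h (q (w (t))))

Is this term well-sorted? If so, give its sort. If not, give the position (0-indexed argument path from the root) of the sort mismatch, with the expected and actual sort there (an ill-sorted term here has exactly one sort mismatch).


well-sorted; sort = C

      (t) : B
    (w (t)) : A
  (q (w (t))) : D
(h (q (w (t)))) : C


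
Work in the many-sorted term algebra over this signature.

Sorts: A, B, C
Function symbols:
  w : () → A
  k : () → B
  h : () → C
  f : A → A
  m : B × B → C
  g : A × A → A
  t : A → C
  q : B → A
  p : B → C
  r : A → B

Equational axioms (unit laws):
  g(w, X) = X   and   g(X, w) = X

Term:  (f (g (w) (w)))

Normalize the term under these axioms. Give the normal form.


1. (f (g (w) (w)))  →  (f (w))

normal form = (f (w))


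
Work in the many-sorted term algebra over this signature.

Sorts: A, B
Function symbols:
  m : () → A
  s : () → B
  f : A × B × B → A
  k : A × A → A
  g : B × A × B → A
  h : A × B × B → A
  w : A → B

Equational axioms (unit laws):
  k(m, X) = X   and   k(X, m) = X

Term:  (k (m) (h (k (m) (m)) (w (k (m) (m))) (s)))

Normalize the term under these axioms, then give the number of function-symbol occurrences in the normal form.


size = 5

1. (k (m) (h (k (m) (m)) (w (k (m) (m))) (s)))  →  (h (k (m) (m)) (w (k (m) (m))) (s))
2. (h (k (m) (m)) (w (k (m) (m))) (s))  →  (h (m) (w (k (m) (m))) (s))
3. (h (m) (w (k (m) (m))) (s))  →  (h (m) (w (m)) (s))
normal form: (h (m) (w (m)) (s))


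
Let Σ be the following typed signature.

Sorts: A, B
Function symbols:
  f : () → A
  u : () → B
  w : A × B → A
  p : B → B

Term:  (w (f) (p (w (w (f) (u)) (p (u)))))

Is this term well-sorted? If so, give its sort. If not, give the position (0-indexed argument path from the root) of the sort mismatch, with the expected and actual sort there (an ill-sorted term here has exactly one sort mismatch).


  (f) : A
        (f) : A
        (u) : B
      (w (f) (u)) : A
        (u) : B
      (p (u)) : B
    (w (w (f) (u)) (p (u))) : A
  (p (w (w (f) (u)) (p (u)))) : ✗ arg 0 at [1, 0] has sort A, expected B

ill-sorted at position [1, 0]: expected B, got A


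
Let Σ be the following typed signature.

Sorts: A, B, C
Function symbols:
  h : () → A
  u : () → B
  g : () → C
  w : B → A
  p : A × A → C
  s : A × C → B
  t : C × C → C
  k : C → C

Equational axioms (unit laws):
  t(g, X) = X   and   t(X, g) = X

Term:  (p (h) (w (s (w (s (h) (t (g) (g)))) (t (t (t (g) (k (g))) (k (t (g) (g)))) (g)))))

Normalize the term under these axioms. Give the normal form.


1. (p (h) (w (s (w (s (h) (t (g) (g)))) (t (t (t (g) (k (g))) (k (t (g) (g)))) (g)))))  →  (p (h) (w (s (w (s (h) (g))) (t (t (t (g) (k (g))) (k (t (g) (g)))) (g)))))
2. (p (h) (w (s (w (s (h) (g))) (t (t (t (g) (k (g))) (k (t (g) (g)))) (g)))))  →  (p (h) (w (s (w (s (h) (g))) (t (t (g) (k (g))) (k (t (g) (g)))))))
3. (p (h) (w (s (w (s (h) (g))) (t (t (g) (k (g))) (k (t (g) (g)))))))  →  (p (h) (w (s (w (s (h) (g))) (t (k (g)) (k (t (g) (g)))))))
4. (p (h) (w (s (w (s (h) (g))) (t (k (g)) (k (t (g) (g)))))))  →  (p (h) (w (s (w (s (h) (g))) (t (k (g)) (k (g))))))

normal form = (p (h) (w (s (w (s (h) (g))) (t (k (g)) (k (g))))))


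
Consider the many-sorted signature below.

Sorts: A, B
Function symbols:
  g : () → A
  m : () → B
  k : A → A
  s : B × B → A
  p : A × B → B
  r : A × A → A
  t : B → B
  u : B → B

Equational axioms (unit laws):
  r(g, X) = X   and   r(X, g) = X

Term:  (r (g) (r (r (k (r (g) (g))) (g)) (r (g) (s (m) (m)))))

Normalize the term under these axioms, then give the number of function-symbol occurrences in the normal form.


1. (r (g) (r (r (k (r (g) (g))) (g)) (r (g) (s (m) (m)))))  →  (r (r (k (r (g) (g))) (g)) (r (g) (s (m) (m))))
2. (r (r (k (r (g) (g))) (g)) (r (g) (s (m) (m))))  →  (r (k (r (g) (g))) (r (g) (s (m) (m))))
3. (r (k (r (g) (g))) (r (g) (s (m) (m))))  →  (r (k (g)) (r (g) (s (m) (m))))
4. (r (k (g)) (r (g) (s (m) (m))))  →  (r (k (g)) (s (m) (m)))
normal form: (r (k (g)) (s (m) (m)))

size = 6


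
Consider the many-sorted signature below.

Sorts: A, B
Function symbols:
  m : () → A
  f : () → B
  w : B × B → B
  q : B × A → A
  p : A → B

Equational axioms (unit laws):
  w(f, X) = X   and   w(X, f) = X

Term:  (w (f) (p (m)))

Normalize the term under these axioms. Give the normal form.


normal form = (p (m))

1. (w (f) (p (m)))  →  (p (m))


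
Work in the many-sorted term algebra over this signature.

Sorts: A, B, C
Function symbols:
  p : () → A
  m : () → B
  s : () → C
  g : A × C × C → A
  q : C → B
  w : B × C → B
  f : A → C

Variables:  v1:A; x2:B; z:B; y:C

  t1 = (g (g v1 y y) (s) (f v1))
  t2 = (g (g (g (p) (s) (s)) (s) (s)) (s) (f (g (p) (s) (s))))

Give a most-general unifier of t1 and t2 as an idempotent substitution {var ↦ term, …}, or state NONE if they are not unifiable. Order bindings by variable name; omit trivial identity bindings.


{v1 ↦ (g (p) (s) (s)), y ↦ (s)}


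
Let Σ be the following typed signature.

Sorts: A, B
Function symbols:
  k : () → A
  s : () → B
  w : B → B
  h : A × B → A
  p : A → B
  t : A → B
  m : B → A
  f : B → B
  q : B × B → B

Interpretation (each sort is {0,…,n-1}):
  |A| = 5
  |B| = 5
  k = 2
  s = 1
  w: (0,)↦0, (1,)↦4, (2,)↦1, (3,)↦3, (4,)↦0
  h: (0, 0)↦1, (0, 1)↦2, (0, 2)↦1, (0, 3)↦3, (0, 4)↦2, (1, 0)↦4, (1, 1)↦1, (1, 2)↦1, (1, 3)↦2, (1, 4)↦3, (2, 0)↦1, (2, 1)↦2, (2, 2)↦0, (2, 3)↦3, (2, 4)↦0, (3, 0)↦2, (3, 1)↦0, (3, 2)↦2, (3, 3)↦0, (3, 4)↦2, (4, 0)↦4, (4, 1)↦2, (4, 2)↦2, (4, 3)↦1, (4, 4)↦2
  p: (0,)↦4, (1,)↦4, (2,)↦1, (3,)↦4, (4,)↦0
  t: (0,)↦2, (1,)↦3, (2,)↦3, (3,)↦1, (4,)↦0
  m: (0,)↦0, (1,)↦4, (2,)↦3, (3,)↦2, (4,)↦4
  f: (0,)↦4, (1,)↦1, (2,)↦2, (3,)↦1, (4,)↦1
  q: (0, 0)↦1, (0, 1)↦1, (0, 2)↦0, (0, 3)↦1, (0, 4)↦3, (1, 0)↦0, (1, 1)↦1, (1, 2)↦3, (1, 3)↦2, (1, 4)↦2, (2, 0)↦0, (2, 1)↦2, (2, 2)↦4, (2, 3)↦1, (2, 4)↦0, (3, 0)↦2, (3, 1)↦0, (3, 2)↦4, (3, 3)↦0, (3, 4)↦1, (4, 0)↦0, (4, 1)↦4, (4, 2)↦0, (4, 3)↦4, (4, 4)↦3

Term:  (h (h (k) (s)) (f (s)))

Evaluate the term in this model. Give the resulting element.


  k = 2
  s = 1
  (h (k) (s)) = h(2, 1) = 2
  s = 1
  (f (s)) = f(1,) = 1
  (h (h (k) (s)) (f (s))) = h(2, 1) = 2

value = 2


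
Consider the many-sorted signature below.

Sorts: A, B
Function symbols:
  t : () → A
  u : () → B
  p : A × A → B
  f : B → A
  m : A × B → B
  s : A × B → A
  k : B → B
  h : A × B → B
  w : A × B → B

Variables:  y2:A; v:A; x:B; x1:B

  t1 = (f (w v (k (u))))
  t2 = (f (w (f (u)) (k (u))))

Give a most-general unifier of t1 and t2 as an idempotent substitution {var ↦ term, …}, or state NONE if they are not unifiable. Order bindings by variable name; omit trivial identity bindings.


{v ↦ (f (u))}


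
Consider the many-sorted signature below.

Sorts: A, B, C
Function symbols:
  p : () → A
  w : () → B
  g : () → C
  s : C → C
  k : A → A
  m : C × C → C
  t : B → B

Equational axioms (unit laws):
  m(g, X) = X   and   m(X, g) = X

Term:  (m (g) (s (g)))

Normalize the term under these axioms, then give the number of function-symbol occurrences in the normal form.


size = 2

1. (m (g) (s (g)))  →  (s (g))
normal form: (s (g))


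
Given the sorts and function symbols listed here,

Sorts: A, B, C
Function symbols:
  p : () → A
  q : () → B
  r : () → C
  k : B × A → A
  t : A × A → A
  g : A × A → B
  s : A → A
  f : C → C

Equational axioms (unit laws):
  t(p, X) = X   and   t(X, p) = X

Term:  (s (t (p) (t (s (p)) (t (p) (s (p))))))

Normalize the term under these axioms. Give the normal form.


1. (s (t (p) (t (s (p)) (t (p) (s (p))))))  →  (s (t (s (p)) (t (p) (s (p)))))
2. (s (t (s (p)) (t (p) (s (p)))))  →  (s (t (s (p)) (s (p))))

normal form = (s (t (s (p)) (s (p))))


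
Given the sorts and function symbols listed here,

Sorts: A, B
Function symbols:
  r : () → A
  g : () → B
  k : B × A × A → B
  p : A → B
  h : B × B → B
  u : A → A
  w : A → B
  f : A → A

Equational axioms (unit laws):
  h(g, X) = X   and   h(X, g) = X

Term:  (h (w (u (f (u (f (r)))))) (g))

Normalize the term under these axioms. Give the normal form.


normal form = (w (u (f (u (f (r))))))

1. (h (w (u (f (u (f (r)))))) (g))  →  (w (u (f (u (f (r))))))


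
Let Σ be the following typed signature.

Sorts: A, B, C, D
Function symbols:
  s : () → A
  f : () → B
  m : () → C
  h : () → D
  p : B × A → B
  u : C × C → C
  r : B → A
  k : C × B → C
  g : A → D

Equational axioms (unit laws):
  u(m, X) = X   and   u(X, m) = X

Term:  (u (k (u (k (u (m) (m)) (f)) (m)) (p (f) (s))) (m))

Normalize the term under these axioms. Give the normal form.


1. (u (k (u (k (u (m) (m)) (f)) (m)) (p (f) (s))) (m))  →  (k (u (k (u (m) (m)) (f)) (m)) (p (f) (s)))
2. (k (u (k (u (m) (m)) (f)) (m)) (p (f) (s)))  →  (k (k (u (m) (m)) (f)) (p (f) (s)))
3. (k (k (u (m) (m)) (f)) (p (f) (s)))  →  (k (k (m) (f)) (p (f) (s)))

normal form = (k (k (m) (f)) (p (f) (s)))


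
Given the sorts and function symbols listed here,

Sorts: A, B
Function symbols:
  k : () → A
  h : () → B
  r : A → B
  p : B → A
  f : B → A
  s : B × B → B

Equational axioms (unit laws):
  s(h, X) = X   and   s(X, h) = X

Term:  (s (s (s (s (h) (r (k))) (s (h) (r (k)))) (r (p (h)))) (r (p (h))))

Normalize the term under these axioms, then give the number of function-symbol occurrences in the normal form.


size = 13

1. (s (s (s (s (h) (r (k))) (s (h) (r (k)))) (r (p (h)))) (r (p (h))))  →  (s (s (s (r (k)) (s (h) (r (k)))) (r (p (h)))) (r (p (h))))
2. (s (s (s (r (k)) (s (h) (r (k)))) (r (p (h)))) (r (p (h))))  →  (s (s (s (r (k)) (r (k))) (r (p (h)))) (r (p (h))))
normal form: (s (s (s (r (k)) (r (k))) (r (p (h)))) (r (p (h))))


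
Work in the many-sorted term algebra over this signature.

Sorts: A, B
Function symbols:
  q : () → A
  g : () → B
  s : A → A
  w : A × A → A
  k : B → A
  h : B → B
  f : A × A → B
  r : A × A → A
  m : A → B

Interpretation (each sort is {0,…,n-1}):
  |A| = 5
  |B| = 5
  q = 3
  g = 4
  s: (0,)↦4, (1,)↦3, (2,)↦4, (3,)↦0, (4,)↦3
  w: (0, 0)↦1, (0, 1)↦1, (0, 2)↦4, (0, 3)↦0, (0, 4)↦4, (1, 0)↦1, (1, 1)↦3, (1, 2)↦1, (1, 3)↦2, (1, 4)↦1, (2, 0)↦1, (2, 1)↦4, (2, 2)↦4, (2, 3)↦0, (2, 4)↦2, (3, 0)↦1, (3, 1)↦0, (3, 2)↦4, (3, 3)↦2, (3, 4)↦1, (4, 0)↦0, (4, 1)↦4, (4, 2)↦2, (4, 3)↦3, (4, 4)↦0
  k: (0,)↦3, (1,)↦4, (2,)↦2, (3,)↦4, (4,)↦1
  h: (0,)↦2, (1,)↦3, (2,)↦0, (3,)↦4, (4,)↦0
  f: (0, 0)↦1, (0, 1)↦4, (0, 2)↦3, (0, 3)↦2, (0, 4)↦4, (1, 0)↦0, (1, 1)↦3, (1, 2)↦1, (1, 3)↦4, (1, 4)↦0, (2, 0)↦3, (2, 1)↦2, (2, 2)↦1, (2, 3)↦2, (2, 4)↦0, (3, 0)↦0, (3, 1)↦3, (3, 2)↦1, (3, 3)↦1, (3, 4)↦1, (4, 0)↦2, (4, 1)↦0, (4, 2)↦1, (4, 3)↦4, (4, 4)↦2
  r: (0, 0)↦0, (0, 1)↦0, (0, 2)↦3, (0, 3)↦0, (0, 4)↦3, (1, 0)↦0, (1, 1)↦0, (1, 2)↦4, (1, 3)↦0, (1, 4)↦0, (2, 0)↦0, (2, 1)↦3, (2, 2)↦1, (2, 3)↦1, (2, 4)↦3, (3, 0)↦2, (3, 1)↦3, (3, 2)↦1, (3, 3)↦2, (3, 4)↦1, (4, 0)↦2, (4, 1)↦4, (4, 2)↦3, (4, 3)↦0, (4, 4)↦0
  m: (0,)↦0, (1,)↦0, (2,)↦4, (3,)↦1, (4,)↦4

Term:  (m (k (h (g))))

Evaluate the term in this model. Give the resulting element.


value = 1

  g = 4
  (h (g)) = h(4,) = 0
  (k (h (g))) = k(0,) = 3
  (m (k (h (g)))) = m(3,) = 1


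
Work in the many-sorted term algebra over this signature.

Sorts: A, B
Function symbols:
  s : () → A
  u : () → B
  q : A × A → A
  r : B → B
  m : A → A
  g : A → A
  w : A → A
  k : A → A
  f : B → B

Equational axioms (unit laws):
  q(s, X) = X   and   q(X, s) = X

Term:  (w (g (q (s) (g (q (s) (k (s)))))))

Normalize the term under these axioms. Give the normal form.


normal form = (w (g (g (k (s)))))

1. (w (g (q (s) (g (q (s) (k (s)))))))  →  (w (g (g (q (s) (k (s))))))
2. (w (g (g (q (s) (k (s))))))  →  (w (g (g (k (s)))))


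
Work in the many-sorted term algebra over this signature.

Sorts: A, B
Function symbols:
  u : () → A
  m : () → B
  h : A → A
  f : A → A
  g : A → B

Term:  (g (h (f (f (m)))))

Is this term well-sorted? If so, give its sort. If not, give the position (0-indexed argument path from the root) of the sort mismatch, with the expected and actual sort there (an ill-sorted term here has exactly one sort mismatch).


ill-sorted at position [0, 0, 0, 0]: expected A, got B

        (m) : B
      (f (m)) : ✗ arg 0 at [0, 0, 0, 0] has sort B, expected A


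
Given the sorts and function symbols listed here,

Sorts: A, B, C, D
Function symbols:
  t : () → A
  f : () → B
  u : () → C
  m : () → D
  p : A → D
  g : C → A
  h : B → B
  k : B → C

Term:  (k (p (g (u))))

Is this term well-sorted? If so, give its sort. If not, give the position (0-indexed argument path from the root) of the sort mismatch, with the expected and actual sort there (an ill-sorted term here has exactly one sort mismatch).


ill-sorted at position [0]: expected B, got D

      (u) : C
    (g (u)) : A
  (p (g (u))) : D
(k (p (g (u)))) : ✗ arg 0 at [0] has sort D, expected B


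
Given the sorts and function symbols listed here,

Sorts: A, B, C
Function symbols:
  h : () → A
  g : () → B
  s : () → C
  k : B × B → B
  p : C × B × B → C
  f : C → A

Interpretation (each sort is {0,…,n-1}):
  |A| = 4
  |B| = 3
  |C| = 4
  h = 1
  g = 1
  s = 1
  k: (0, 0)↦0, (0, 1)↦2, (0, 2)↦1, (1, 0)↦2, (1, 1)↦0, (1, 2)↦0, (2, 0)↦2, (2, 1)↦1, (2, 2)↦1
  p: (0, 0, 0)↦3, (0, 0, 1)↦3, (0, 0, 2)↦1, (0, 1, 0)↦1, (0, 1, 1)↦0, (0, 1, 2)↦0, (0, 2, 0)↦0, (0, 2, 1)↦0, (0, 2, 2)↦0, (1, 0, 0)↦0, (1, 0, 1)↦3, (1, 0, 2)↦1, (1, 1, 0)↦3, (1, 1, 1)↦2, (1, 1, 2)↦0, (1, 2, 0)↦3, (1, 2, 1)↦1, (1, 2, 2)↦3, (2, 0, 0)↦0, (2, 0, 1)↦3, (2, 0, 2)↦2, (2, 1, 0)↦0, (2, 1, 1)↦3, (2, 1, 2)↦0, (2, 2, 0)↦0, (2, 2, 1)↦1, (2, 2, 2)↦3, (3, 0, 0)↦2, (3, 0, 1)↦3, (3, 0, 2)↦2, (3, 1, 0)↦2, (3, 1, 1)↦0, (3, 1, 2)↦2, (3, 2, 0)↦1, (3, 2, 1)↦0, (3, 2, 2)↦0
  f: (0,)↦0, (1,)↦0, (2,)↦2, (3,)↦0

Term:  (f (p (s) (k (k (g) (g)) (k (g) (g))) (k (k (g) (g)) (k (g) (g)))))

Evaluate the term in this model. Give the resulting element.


  s = 1
  g = 1
  g = 1
  (k (g) (g)) = k(1, 1) = 0
  g = 1
  g = 1
  (k (g) (g)) = k(1, 1) = 0
  (k (k (g) (g)) (k (g) (g))) = k(0, 0) = 0
  g = 1
  g = 1
  (k (g) (g)) = k(1, 1) = 0
  g = 1
  g = 1
  (k (g) (g)) = k(1, 1) = 0
  (k (k (g) (g)) (k (g) (g))) = k(0, 0) = 0
  (p (s) (k (k (g) (g)) (k (g) (g))) (k (k (g) (g)) (k (g) (g)))) = p(1, 0, 0) = 0
  (f (p (s) (k (k (g) (g)) (k (g) (g))) (k (k (g) (g)) (k (g) (g))))) = f(0,) = 0

value = 0


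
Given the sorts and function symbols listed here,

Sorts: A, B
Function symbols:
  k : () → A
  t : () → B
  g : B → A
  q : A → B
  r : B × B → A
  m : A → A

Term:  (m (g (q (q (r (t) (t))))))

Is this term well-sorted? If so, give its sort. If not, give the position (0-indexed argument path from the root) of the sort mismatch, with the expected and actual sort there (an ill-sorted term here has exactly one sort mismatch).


ill-sorted at position [0, 0, 0]: expected A, got B

          (t) : B
          (t) : B
        (r (t) (t)) : A
      (q (r (t) (t))) : B
    (q (q (r (t) (t)))) : ✗ arg 0 at [0, 0, 0] has sort B, expected A


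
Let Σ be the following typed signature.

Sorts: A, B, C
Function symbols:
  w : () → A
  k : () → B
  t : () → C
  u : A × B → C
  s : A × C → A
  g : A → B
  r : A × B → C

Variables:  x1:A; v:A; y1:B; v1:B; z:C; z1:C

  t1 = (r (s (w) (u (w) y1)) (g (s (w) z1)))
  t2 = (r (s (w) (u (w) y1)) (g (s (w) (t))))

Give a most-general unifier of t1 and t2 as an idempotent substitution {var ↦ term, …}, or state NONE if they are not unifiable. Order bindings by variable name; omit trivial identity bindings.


{z1 ↦ (t)}


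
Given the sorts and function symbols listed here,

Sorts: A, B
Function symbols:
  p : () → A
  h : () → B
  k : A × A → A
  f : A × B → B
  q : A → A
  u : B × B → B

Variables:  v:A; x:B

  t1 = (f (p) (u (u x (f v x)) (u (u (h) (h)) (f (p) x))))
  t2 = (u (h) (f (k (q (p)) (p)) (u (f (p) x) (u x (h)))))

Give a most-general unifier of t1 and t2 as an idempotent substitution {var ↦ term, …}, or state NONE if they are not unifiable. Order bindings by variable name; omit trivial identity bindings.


head clash or occurs-check failure — not unifiable

NONE (not unifiable)


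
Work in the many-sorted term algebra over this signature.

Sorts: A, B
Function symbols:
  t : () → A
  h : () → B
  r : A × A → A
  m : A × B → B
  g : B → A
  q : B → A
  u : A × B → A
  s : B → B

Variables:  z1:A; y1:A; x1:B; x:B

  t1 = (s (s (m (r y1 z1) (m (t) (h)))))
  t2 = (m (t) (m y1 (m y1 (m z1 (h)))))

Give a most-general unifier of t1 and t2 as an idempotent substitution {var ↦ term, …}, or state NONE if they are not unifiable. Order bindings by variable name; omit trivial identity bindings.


head clash or occurs-check failure — not unifiable

NONE (not unifiable)


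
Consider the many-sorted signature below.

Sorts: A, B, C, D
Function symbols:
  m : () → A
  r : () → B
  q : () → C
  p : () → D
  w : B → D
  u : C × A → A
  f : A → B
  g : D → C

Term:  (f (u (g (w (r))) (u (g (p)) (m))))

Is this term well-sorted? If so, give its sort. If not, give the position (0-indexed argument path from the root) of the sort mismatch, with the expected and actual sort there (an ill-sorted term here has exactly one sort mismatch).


        (r) : B
      (w (r)) : D
    (g (w (r))) : C
        (p) : D
      (g (p)) : C
      (m) : A
    (u (g (p)) (m)) : A
  (u (g (w (r))) (u (g (p)) (m))) : A
(f (u (g (w (r))) (u (g (p)) (m)))) : B

well-sorted; sort = B


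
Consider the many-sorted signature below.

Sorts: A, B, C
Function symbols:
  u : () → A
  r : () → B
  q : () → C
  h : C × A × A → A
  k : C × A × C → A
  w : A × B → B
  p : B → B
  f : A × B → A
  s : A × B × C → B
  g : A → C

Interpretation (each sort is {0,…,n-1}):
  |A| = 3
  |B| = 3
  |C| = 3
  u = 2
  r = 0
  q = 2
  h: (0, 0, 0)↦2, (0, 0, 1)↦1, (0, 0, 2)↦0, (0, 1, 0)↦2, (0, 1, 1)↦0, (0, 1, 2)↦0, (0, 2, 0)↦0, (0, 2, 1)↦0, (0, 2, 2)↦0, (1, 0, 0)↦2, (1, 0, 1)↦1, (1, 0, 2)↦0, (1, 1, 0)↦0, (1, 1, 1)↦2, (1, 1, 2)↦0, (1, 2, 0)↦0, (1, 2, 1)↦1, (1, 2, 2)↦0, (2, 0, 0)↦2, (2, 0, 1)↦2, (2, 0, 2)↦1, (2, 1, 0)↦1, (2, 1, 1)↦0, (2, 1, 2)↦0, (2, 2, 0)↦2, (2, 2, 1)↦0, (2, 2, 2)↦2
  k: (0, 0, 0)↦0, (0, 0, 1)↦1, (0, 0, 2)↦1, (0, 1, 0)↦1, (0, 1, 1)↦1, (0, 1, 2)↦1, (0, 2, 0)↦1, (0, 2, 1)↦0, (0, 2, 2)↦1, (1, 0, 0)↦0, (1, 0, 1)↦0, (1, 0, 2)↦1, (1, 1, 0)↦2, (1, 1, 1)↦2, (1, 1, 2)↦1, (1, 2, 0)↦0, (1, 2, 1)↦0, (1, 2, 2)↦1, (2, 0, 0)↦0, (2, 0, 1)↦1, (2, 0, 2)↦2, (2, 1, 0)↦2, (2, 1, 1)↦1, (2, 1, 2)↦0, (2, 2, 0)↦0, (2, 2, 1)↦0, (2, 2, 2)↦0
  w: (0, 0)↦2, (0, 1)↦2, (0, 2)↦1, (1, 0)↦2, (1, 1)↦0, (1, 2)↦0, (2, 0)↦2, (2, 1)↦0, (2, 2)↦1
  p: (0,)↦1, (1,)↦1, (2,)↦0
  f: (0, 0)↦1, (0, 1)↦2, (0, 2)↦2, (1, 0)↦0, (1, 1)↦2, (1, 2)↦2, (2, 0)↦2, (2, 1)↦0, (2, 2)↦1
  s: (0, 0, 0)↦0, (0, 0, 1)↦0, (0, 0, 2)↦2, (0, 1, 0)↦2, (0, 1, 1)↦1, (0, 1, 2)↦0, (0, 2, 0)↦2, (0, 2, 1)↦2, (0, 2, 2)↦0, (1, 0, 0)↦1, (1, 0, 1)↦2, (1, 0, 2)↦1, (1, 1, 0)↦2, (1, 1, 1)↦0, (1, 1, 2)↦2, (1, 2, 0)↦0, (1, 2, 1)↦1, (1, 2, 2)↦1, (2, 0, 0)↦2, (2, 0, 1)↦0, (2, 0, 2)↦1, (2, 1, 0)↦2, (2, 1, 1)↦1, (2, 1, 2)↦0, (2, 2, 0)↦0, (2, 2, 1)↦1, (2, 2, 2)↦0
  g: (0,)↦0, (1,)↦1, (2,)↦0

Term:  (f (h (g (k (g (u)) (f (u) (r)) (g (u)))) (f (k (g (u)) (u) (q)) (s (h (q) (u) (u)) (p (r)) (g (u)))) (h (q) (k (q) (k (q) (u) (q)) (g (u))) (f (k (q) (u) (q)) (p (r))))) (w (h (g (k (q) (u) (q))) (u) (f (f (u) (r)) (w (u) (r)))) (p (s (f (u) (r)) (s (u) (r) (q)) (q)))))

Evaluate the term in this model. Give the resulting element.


value = 2

  u = 2
  (g (u)) = g(2,) = 0
  u = 2
  r = 0
  (f (u) (r)) = f(2, 0) = 2
  u = 2
  (g (u)) = g(2,) = 0
  (k (g (u)) (f (u) (r)) (g (u))) = k(0, 2, 0) = 1
  (g (k (g (u)) (f (u) (r)) (g (u)))) = g(1,) = 1
  u = 2
  (g (u)) = g(2,) = 0
  u = 2
  q = 2
  (k (g (u)) (u) (q)) = k(0, 2, 2) = 1
  q = 2
  u = 2
  u = 2
  (h (q) (u) (u)) = h(2, 2, 2) = 2
  r = 0
  (p (r)) = p(0,) = 1
  u = 2
  (g (u)) = g(2,) = 0
  (s (h (q) (u) (u)) (p (r)) (g (u))) = s(2, 1, 0) = 2
  (f (k (g (u)) (u) (q)) (s (h (q) (u) (u)) (p (r)) (g (u)))) = f(1, 2) = 2
  q = 2
  q = 2
  q = 2
  u = 2
  q = 2
  (k (q) (u) (q)) = k(2, 2, 2) = 0
  u = 2
  (g (u)) = g(2,) = 0
  (k (q) (k (q) (u) (q)) (g (u))) = k(2, 0, 0) = 0
  q = 2
  u = 2
  q = 2
  (k (q) (u) (q)) = k(2, 2, 2) = 0
  r = 0
  (p (r)) = p(0,) = 1
  (f (k (q) (u) (q)) (p (r))) = f(0, 1) = 2
  (h (q) (k (q) (k (q) (u) (q)) (g (u))) (f (k (q) (u) (q)) (p (r)))) = h(2, 0, 2) = 1
  (h (g (k (g (u)) (f (u) (r)) (g (u)))) (f (k (g (u)) (u) (q)) (s (h (q) (u) (u)) (p (r)) (g (u)))) (h (q) (k (q) (k (q) (u) (q)) (g (u))) (f (k (q) (u) (q)) (p (r))))) = h(1, 2, 1) = 1
  q = 2
  u = 2
  q = 2
  (k (q) (u) (q)) = k(2, 2, 2) = 0
  (g (k (q) (u) (q))) = g(0,) = 0
  u = 2
  u = 2
  r = 0
  (f (u) (r)) = f(2, 0) = 2
  u = 2
  r = 0
  (w (u) (r)) = w(2, 0) = 2
  (f (f (u) (r)) (w (u) (r))) = f(2, 2) = 1
  (h (g (k (q) (u) (q))) (u) (f (f (u) (r)) (w (u) (r)))) = h(0, 2, 1) = 0
  u = 2
  r = 0
  (f (u) (r)) = f(2, 0) = 2
  u = 2
  r = 0
  q = 2
  (s (u) (r) (q)) = s(2, 0, 2) = 1
  q = 2
  (s (f (u) (r)) (s (u) (r) (q)) (q)) = s(2, 1, 2) = 0
  (p (s (f (u) (r)) (s (u) (r) (q)) (q))) = p(0,) = 1
  (w (h (g (k (q) (u) (q))) (u) (f (f (u) (r)) (w (u) (r)))) (p (s (f (u) (r)) (s (u) (r) (q)) (q)))) = w(0, 1) = 2
  (f (h (g (k (g (u)) (f (u) (r)) (g (u)))) (f (k (g (u)) (u) (q)) (s (h (q) (u) (u)) (p (r)) (g (u)))) (h (q) (k (q) (k (q) (u) (q)) (g (u))) (f (k (q) (u) (q)) (p (r))))) (w (h (g (k (q) (u) (q))) (u) (f (f (u) (r)) (w (u) (r)))) (p (s (f (u) (r)) (s (u) (r) (q)) (q))))) = f(1, 2) = 2


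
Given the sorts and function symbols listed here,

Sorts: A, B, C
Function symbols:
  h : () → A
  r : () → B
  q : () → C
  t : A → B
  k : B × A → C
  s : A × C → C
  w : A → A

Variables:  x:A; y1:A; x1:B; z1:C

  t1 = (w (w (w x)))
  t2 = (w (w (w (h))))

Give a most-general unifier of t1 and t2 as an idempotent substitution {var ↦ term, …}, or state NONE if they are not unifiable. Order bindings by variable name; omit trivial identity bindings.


{x ↦ (h)}


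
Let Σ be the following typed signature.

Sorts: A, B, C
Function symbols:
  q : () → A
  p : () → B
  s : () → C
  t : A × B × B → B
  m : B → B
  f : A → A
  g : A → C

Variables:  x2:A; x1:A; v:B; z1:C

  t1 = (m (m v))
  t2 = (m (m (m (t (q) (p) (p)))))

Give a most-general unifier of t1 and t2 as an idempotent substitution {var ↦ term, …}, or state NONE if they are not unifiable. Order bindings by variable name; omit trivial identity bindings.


{v ↦ (m (t (q) (p) (p)))}


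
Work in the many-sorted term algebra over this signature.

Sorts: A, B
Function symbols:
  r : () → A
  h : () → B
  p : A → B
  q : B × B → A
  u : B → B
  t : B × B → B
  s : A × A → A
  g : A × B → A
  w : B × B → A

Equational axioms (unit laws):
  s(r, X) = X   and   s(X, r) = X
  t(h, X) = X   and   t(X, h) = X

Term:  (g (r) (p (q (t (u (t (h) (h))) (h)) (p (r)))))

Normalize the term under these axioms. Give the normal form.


1. (g (r) (p (q (t (u (t (h) (h))) (h)) (p (r)))))  →  (g (r) (p (q (u (t (h) (h))) (p (r)))))
2. (g (r) (p (q (u (t (h) (h))) (p (r)))))  →  (g (r) (p (q (u (h)) (p (r)))))

normal form = (g (r) (p (q (u (h)) (p (r)))))


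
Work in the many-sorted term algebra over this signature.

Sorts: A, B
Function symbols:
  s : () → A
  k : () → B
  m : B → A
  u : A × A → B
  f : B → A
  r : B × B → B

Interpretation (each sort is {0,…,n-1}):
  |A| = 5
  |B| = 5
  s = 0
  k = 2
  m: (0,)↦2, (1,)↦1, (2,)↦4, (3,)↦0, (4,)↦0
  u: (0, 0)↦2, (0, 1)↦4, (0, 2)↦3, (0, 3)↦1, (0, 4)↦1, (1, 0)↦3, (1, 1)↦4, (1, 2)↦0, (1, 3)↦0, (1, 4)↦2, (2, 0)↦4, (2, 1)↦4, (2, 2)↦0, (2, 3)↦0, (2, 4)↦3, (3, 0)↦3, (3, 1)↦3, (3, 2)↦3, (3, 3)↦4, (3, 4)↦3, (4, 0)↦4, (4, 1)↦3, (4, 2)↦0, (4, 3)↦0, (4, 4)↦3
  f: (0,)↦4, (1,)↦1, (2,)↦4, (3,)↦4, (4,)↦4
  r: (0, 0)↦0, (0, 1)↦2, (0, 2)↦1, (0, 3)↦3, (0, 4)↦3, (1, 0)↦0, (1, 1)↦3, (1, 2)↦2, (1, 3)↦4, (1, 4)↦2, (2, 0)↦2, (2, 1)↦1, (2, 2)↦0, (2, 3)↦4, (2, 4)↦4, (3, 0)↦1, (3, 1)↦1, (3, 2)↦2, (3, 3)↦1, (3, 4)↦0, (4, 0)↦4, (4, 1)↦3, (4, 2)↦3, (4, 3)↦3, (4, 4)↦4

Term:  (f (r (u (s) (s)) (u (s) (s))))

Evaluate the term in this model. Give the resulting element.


  s = 0
  s = 0
  (u (s) (s)) = u(0, 0) = 2
  s = 0
  s = 0
  (u (s) (s)) = u(0, 0) = 2
  (r (u (s) (s)) (u (s) (s))) = r(2, 2) = 0
  (f (r (u (s) (s)) (u (s) (s)))) = f(0,) = 4

value = 4


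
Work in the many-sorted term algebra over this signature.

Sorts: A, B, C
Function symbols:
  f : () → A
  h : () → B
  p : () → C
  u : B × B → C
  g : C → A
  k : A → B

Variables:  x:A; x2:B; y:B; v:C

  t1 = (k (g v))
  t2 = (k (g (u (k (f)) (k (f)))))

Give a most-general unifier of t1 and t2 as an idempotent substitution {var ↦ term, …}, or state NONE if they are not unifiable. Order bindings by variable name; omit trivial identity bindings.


{v ↦ (u (k (f)) (k (f)))}


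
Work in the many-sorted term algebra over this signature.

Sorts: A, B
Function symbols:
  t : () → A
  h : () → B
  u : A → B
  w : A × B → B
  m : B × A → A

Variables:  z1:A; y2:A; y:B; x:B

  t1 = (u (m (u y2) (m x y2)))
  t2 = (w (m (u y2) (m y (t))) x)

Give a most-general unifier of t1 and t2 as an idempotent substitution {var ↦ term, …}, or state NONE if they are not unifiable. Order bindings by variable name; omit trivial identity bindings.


head clash or occurs-check failure — not unifiable

NONE (not unifiable)


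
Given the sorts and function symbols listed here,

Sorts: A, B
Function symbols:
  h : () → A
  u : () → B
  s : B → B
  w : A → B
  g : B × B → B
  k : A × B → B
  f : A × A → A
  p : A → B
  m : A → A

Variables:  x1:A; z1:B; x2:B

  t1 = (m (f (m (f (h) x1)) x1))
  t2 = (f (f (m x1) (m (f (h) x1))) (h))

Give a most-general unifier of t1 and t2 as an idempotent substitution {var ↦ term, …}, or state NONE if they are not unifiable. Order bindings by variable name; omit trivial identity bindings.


NONE (not unifiable)

head clash or occurs-check failure — not unifiable


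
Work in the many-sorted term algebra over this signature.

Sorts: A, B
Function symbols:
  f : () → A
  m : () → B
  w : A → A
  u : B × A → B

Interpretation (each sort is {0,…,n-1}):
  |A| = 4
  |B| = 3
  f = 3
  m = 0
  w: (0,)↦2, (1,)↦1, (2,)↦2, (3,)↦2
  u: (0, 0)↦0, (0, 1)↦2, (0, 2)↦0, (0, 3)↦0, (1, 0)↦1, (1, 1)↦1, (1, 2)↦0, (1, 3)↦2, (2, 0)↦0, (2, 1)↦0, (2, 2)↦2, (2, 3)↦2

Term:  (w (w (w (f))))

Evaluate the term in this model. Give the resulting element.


value = 2

  f = 3
  (w (f)) = w(3,) = 2
  (w (w (f))) = w(2,) = 2
  (w (w (w (f)))) = w(2,) = 2


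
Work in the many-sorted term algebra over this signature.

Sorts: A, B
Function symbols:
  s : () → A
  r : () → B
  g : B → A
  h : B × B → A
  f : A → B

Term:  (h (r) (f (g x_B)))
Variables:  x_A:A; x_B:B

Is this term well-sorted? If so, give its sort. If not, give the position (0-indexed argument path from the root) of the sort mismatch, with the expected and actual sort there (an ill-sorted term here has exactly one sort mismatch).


  (r) : B
      x_B : B
    (g x_B) : A
  (f (g x_B)) : B
(h (r) (f (g x_B))) : A

well-sorted; sort = A


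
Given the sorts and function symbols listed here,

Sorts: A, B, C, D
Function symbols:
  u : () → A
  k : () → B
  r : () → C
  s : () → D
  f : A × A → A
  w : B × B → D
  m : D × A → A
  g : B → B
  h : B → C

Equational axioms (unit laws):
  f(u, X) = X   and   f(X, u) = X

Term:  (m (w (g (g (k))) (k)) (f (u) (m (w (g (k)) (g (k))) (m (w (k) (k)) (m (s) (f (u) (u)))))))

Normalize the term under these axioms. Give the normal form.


normal form = (m (w (g (g (k))) (k)) (m (w (g (k)) (g (k))) (m (w (k) (k)) (m (s) (u)))))

1. (m (w (g (g (k))) (k)) (f (u) (m (w (g (k)) (g (k))) (m (w (k) (k)) (m (s) (f (u) (u)))))))  →  (m (w (g (g (k))) (k)) (m (w (g (k)) (g (k))) (m (w (k) (k)) (m (s) (f (u) (u))))))
2. (m (w (g (g (k))) (k)) (m (w (g (k)) (g (k))) (m (w (k) (k)) (m (s) (f (u) (u))))))  →  (m (w (g (g (k))) (k)) (m (w (g (k)) (g (k))) (m (w (k) (k)) (m (s) (u)))))


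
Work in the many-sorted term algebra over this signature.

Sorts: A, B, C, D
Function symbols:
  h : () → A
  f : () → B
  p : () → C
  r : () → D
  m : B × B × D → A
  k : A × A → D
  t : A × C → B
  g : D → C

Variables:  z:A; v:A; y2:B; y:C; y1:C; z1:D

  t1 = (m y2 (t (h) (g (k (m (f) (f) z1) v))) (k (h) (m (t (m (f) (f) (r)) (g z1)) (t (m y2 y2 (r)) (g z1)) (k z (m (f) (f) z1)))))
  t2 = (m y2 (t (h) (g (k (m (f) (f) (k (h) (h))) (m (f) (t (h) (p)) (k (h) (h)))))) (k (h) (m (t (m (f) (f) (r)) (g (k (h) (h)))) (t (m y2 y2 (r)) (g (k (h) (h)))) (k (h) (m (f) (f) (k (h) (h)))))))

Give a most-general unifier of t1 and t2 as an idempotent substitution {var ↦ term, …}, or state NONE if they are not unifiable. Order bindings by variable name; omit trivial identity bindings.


{v ↦ (m (f) (t (h) (p)) (k (h) (h))), z ↦ (h), z1 ↦ (k (h) (h))}


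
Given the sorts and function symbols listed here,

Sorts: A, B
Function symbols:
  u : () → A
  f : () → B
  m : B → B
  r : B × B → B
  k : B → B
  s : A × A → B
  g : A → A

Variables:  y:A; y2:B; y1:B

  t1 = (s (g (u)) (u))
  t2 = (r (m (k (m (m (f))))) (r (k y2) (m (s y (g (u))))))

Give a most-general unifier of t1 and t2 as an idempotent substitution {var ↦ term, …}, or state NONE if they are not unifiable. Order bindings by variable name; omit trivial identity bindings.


NONE (not unifiable)

head clash or occurs-check failure — not unifiable


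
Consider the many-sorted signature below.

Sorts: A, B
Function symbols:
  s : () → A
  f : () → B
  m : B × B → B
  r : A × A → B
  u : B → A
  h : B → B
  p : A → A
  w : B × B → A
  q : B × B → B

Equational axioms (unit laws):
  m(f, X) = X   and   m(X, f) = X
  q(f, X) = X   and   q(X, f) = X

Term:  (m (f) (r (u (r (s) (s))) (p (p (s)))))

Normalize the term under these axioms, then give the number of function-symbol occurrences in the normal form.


size = 8

1. (m (f) (r (u (r (s) (s))) (p (p (s)))))  →  (r (u (r (s) (s))) (p (p (s))))
normal form: (r (u (r (s) (s))) (p (p (s))))


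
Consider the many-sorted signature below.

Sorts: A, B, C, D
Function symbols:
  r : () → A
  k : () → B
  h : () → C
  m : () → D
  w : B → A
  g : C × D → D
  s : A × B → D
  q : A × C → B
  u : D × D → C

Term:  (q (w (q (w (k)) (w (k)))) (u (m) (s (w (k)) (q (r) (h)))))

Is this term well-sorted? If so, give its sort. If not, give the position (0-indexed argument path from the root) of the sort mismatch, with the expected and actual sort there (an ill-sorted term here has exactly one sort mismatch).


ill-sorted at position [0, 0, 1]: expected C, got A

        (k) : B
      (w (k)) : A
        (k) : B
      (w (k)) : A
    (q (w (k)) (w (k))) : ✗ arg 1 at [0, 0, 1] has sort A, expected C
    (m) : D
        (k) : B
      (w (k)) : A
        (r) : A
        (h) : C
      (q (r) (h)) : B
    (s (w (k)) (q (r) (h))) : D
  (u (m) (s (w (k)) (q (r) (h)))) : C


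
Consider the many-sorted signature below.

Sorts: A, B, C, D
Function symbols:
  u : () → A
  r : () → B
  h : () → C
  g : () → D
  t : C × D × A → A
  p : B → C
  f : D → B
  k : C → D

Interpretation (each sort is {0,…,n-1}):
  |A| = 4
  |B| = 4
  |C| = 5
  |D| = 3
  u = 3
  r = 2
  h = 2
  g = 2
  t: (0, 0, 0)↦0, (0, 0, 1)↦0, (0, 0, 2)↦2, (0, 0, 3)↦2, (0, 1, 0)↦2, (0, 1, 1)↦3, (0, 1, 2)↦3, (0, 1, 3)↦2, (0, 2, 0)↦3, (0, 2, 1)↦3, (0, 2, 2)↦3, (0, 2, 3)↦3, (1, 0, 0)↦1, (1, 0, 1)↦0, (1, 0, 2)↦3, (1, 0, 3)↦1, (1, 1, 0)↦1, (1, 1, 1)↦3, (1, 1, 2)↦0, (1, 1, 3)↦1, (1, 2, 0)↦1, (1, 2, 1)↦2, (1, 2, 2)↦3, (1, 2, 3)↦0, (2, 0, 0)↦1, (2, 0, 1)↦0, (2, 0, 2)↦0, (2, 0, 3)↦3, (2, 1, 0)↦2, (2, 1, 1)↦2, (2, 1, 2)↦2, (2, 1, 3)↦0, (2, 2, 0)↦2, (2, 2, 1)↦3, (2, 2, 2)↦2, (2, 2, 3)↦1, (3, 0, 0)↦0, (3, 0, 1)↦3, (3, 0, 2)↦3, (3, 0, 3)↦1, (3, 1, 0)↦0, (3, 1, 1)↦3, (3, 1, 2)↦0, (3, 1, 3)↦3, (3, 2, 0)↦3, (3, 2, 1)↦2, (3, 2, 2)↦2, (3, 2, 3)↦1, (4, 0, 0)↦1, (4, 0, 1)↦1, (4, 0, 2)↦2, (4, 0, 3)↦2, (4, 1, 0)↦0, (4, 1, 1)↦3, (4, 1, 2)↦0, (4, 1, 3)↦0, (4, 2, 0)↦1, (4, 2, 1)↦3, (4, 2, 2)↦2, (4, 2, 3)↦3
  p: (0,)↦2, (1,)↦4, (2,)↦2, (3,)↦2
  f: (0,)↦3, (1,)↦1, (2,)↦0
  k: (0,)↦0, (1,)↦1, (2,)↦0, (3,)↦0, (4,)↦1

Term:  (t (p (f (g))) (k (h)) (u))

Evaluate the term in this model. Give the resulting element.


  g = 2
  (f (g)) = f(2,) = 0
  (p (f (g))) = p(0,) = 2
  h = 2
  (k (h)) = k(2,) = 0
  u = 3
  (t (p (f (g))) (k (h)) (u)) = t(2, 0, 3) = 3

value = 3


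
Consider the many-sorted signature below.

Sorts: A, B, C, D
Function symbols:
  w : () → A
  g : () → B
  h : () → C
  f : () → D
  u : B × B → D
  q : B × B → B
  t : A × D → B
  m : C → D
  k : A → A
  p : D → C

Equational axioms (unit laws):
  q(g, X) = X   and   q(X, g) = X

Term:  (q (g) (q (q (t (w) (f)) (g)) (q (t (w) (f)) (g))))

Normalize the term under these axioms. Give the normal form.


normal form = (q (t (w) (f)) (t (w) (f)))

1. (q (g) (q (q (t (w) (f)) (g)) (q (t (w) (f)) (g))))  →  (q (q (t (w) (f)) (g)) (q (t (w) (f)) (g)))
2. (q (q (t (w) (f)) (g)) (q (t (w) (f)) (g)))  →  (q (t (w) (f)) (q (t (w) (f)) (g)))
3. (q (t (w) (f)) (q (t (w) (f)) (g)))  →  (q (t (w) (f)) (t (w) (f)))


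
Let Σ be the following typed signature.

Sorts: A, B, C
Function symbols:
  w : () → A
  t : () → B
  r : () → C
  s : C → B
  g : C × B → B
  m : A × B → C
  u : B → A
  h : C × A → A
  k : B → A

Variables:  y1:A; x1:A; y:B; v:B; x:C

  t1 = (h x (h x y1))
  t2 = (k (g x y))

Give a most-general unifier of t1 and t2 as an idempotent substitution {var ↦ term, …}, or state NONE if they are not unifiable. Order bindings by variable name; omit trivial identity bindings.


NONE (not unifiable)

head clash or occurs-check failure — not unifiable


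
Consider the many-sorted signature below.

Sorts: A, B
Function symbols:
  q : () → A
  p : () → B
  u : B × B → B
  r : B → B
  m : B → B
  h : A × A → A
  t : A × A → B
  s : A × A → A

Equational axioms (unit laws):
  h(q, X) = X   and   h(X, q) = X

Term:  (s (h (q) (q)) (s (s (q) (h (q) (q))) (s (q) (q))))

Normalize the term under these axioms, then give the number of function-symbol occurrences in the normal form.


1. (s (h (q) (q)) (s (s (q) (h (q) (q))) (s (q) (q))))  →  (s (q) (s (s (q) (h (q) (q))) (s (q) (q))))
2. (s (q) (s (s (q) (h (q) (q))) (s (q) (q))))  →  (s (q) (s (s (q) (q)) (s (q) (q))))
normal form: (s (q) (s (s (q) (q)) (s (q) (q))))

size = 9


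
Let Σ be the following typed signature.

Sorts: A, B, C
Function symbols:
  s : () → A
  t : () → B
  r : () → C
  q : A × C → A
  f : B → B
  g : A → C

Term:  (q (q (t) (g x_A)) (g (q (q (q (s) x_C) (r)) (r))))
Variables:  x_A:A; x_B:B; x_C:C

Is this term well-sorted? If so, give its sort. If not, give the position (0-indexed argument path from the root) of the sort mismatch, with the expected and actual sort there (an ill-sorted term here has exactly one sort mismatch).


ill-sorted at position [0, 0]: expected A, got B

    (t) : B
      x_A : A
    (g x_A) : C
  (q (t) (g x_A)) : ✗ arg 0 at [0, 0] has sort B, expected A
          (s) : A
          x_C : C
        (q (s) x_C) : A
        (r) : C
      (q (q (s) x_C) (r)) : A
      (r) : C
    (q (q (q (s) x_C) (r)) (r)) : A
  (g (q (q (q (s) x_C) (r)) (r))) : C


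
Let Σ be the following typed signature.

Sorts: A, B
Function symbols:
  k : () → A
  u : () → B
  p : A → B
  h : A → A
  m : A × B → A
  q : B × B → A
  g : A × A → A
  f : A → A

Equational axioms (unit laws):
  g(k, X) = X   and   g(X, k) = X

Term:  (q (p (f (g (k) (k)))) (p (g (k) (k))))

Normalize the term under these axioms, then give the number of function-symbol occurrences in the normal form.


size = 6

1. (q (p (f (g (k) (k)))) (p (g (k) (k))))  →  (q (p (f (k))) (p (g (k) (k))))
2. (q (p (f (k))) (p (g (k) (k))))  →  (q (p (f (k))) (p (k)))
normal form: (q (p (f (k))) (p (k)))


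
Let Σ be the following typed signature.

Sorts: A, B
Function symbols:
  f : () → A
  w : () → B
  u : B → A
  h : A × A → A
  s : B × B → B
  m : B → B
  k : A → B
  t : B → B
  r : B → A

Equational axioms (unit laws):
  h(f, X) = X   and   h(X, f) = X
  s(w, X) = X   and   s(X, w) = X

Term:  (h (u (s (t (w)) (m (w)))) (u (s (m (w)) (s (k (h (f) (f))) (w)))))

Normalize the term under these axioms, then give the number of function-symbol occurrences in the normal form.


size = 13

1. (h (u (s (t (w)) (m (w)))) (u (s (m (w)) (s (k (h (f) (f))) (w)))))  →  (h (u (s (t (w)) (m (w)))) (u (s (m (w)) (k (h (f) (f))))))
2. (h (u (s (t (w)) (m (w)))) (u (s (m (w)) (k (h (f) (f))))))  →  (h (u (s (t (w)) (m (w)))) (u (s (m (w)) (k (f)))))
normal form: (h (u (s (t (w)) (m (w)))) (u (s (m (w)) (k (f)))))


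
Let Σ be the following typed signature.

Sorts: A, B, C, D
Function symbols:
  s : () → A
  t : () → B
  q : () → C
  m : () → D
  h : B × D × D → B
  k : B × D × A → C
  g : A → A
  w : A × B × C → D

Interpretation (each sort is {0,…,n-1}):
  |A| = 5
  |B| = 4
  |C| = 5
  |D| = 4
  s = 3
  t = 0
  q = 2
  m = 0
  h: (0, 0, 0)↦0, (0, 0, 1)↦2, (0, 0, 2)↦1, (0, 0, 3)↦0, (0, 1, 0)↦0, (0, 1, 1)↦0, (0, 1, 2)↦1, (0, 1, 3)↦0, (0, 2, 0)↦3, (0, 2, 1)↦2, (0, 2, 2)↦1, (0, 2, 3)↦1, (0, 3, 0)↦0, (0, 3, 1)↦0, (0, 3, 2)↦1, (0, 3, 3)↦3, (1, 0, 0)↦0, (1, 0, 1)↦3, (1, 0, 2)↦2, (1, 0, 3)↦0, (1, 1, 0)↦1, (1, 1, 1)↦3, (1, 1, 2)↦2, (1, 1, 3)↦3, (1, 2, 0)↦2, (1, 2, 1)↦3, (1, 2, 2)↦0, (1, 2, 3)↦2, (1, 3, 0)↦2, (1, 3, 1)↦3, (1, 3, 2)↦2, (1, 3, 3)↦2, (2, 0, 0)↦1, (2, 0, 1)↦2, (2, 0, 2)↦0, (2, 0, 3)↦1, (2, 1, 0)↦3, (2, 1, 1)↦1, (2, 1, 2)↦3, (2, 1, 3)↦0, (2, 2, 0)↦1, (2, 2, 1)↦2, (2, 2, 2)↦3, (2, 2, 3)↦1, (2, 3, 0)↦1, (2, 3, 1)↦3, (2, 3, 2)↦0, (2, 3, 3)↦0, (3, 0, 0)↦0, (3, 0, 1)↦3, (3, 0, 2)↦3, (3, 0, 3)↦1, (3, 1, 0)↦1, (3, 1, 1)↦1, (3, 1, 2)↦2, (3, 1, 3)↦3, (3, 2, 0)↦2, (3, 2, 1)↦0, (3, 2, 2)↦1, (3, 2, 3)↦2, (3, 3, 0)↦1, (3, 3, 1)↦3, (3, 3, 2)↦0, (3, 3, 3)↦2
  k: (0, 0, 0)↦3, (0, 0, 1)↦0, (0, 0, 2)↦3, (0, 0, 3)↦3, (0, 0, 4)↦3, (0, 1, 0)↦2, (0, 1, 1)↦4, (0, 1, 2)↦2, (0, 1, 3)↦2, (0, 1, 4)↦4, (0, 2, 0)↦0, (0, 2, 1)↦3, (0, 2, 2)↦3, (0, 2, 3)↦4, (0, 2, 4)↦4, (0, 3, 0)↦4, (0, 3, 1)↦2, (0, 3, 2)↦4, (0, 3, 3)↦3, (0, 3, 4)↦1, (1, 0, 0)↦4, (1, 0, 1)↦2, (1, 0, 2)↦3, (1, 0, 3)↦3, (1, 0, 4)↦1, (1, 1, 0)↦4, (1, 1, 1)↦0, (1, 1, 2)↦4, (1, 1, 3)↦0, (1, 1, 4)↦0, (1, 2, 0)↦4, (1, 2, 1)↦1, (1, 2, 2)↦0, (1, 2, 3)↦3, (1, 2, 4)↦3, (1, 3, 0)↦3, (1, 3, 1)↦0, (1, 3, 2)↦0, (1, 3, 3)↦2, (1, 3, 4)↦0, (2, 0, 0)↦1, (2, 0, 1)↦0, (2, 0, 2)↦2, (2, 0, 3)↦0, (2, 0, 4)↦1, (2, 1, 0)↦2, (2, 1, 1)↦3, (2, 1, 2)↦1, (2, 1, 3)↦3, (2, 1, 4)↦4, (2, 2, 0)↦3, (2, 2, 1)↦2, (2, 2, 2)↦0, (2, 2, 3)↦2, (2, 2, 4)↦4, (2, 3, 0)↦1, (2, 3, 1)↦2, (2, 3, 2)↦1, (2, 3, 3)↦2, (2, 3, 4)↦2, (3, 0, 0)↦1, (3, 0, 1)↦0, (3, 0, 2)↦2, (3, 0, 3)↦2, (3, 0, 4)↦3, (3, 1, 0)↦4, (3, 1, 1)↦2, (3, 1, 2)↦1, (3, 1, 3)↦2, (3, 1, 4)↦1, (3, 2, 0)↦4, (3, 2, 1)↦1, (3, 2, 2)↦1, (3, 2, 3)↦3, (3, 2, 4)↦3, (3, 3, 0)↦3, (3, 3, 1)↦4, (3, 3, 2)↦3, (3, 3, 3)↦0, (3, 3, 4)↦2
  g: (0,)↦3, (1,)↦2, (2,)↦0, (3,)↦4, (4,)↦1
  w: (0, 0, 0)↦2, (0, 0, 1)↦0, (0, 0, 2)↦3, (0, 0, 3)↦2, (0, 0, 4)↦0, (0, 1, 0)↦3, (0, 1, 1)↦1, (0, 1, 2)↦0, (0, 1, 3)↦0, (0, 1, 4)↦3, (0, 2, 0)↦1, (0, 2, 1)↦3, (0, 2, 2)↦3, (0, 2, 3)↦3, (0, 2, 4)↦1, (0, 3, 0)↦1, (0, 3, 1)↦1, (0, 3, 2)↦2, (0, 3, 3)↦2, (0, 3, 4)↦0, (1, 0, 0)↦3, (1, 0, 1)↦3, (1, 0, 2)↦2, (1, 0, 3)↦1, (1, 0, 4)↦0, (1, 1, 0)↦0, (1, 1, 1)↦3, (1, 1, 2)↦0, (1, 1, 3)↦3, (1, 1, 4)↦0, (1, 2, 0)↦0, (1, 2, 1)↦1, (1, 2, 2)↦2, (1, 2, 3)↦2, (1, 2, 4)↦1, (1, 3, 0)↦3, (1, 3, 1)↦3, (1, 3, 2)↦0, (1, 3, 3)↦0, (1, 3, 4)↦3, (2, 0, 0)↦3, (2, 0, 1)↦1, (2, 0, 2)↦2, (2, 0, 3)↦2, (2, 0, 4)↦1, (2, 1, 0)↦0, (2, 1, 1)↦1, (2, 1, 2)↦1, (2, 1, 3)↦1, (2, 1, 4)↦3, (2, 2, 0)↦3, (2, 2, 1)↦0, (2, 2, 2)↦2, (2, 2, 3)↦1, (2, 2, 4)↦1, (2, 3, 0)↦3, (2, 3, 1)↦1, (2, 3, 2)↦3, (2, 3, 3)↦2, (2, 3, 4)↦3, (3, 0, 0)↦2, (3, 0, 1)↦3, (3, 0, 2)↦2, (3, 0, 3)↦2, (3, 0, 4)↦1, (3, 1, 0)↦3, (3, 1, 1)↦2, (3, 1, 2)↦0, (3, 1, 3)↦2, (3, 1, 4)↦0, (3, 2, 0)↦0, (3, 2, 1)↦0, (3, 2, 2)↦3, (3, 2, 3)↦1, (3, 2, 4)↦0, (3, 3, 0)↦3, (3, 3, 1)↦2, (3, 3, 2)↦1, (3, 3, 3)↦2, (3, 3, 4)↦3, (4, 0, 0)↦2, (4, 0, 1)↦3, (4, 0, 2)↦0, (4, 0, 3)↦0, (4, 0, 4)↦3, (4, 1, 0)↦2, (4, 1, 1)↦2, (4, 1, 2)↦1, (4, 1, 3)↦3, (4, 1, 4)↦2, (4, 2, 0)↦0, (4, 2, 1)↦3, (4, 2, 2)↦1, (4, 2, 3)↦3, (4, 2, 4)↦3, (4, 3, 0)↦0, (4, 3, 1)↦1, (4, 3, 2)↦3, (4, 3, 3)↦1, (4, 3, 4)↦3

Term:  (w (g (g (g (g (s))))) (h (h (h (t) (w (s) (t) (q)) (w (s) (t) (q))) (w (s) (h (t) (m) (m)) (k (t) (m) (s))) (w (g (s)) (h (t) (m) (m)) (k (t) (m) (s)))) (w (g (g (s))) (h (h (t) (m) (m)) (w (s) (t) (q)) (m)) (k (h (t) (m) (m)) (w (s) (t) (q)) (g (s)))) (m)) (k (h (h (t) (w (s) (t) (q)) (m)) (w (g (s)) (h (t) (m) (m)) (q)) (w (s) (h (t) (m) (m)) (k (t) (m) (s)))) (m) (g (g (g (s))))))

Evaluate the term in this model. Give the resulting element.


value = 0

  s = 3
  (g (s)) = g(3,) = 4
  (g (g (s))) = g(4,) = 1
  (g (g (g (s)))) = g(1,) = 2
  (g (g (g (g (s))))) = g(2,) = 0
  t = 0
  s = 3
  t = 0
  q = 2
  (w (s) (t) (q)) = w(3, 0, 2) = 2
  s = 3
  t = 0
  q = 2
  (w (s) (t) (q)) = w(3, 0, 2) = 2
  (h (t) (w (s) (t) (q)) (w (s) (t) (q))) = h(0, 2, 2) = 1
  s = 3
  t = 0
  m = 0
  m = 0
  (h (t) (m) (m)) = h(0, 0, 0) = 0
  t = 0
  m = 0
  s = 3
  (k (t) (m) (s)) = k(0, 0, 3) = 3
  (w (s) (h (t) (m) (m)) (k (t) (m) (s))) = w(3, 0, 3) = 2
  s = 3
  (g (s)) = g(3,) = 4
  t = 0
  m = 0
  m = 0
  (h (t) (m) (m)) = h(0, 0, 0) = 0
  t = 0
  m = 0
  s = 3
  (k (t) (m) (s)) = k(0, 0, 3) = 3
  (w (g (s)) (h (t) (m) (m)) (k (t) (m) (s))) = w(4, 0, 3) = 0
  (h (h (t) (w (s) (t) (q)) (w (s) (t) (q))) (w (s) (h (t) (m) (m)) (k (t) (m) (s))) (w (g (s)) (h (t) (m) (m)) (k (t) (m) (s)))) = h(1, 2, 0) = 2
  s = 3
  (g (s)) = g(3,) = 4
  (g (g (s))) = g(4,) = 1
  t = 0
  m = 0
  m = 0
  (h (t) (m) (m)) = h(0, 0, 0) = 0
  s = 3
  t = 0
  q = 2
  (w (s) (t) (q)) = w(3, 0, 2) = 2
  m = 0
  (h (h (t) (m) (m)) (w (s) (t) (q)) (m)) = h(0, 2, 0) = 3
  t = 0
  m = 0
  m = 0
  (h (t) (m) (m)) = h(0, 0, 0) = 0
  s = 3
  t = 0
  q = 2
  (w (s) (t) (q)) = w(3, 0, 2) = 2
  s = 3
  (g (s)) = g(3,) = 4
  (k (h (t) (m) (m)) (w (s) (t) (q)) (g (s))) = k(0, 2, 4) = 4
  (w (g (g (s))) (h (h (t) (m) (m)) (w (s) (t) (q)) (m)) (k (h (t) (m) (m)) (w (s) (t) (q)) (g (s)))) = w(1, 3, 4) = 3
  m = 0
  (h (h (h (t) (w (s) (t) (q)) (w (s) (t) (q))) (w (s) (h (t) (m) (m)) (k (t) (m) (s))) (w (g (s)) (h (t) (m) (m)) (k (t) (m) (s)))) (w (g (g (s))) (h (h (t) (m) (m)) (w (s) (t) (q)) (m)) (k (h (t) (m) (m)) (w (s) (t) (q)) (g (s)))) (m)) = h(2, 3, 0) = 1
  t = 0
  s = 3
  t = 0
  q = 2
  (w (s) (t) (q)) = w(3, 0, 2) = 2
  m = 0
  (h (t) (w (s) (t) (q)) (m)) = h(0, 2, 0) = 3
  s = 3
  (g (s)) = g(3,) = 4
  t = 0
  m = 0
  m = 0
  (h (t) (m) (m)) = h(0, 0, 0) = 0
  q = 2
  (w (g (s)) (h (t) (m) (m)) (q)) = w(4, 0, 2) = 0
  s = 3
  t = 0
  m = 0
  m = 0
  (h (t) (m) (m)) = h(0, 0, 0) = 0
  t = 0
  m = 0
  s = 3
  (k (t) (m) (s)) = k(0, 0, 3) = 3
  (w (s) (h (t) (m) (m)) (k (t) (m) (s))) = w(3, 0, 3) = 2
  (h (h (t) (w (s) (t) (q)) (m)) (w (g (s)) (h (t) (m) (m)) (q)) (w (s) (h (t) (m) (m)) (k (t) (m) (s)))) = h(3, 0, 2) = 3
  m = 0
  s = 3
  (g (s)) = g(3,) = 4
  (g (g (s))) = g(4,) = 1
  (g (g (g (s)))) = g(1,) = 2
  (k (h (h (t) (w (s) (t) (q)) (m)) (w (g (s)) (h (t) (m) (m)) (q)) (w (s) (h (t) (m) (m)) (k (t) (m) (s)))) (m) (g (g (g (s))))) = k(3, 0, 2) = 2
  (w (g (g (g (g (s))))) (h (h (h (t) (w (s) (t) (q)) (w (s) (t) (q))) (w (s) (h (t) (m) (m)) (k (t) (m) (s))) (w (g (s)) (h (t) (m) (m)) (k (t) (m) (s)))) (w (g (g (s))) (h (h (t) (m) (m)) (w (s) (t) (q)) (m)) (k (h (t) (m) (m)) (w (s) (t) (q)) (g (s)))) (m)) (k (h (h (t) (w (s) (t) (q)) (m)) (w (g (s)) (h (t) (m) (m)) (q)) (w (s) (h (t) (m) (m)) (k (t) (m) (s)))) (m) (g (g (g (s)))))) = w(0, 1, 2) = 0
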